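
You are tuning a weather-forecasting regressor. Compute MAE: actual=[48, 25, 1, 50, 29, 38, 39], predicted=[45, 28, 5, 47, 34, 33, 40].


Absolute errors: |48-45|=3, |25-28|=3, |1-5|=4, |50-47|=3, |29-34|=5, |38-33|=5, |39-40|=1
Sum = 24
MAE = 24/7 = 24/7

24/7


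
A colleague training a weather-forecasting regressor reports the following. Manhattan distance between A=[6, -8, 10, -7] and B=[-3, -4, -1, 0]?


d = |6+ 3| + |-8+ 4| + |10+ 1| + |-7-0|
  = 9 + 4 + 11 + 7
  = 31

31


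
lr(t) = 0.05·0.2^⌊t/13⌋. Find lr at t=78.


n_drops = ⌊78/13⌋ = 6
lr = 0.05·0.2^6 = 0.05·0.000064 = 0.0000032

0.0000032


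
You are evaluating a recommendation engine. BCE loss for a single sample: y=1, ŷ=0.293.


BCE = -[y·ln(p) + (1-y)·ln(1-p)]
= -1·ln(0.293) - 0
= -ln(0.293) = 1.2276

1.2276


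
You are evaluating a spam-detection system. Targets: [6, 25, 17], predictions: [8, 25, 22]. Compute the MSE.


Squared errors: (6-8)²=4, (25-25)²=0, (17-22)²=25
Sum = 29
MSE = 29/3 = 29/3

29/3


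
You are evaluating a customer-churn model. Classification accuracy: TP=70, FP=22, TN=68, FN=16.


Accuracy = (TP+TN)/(TP+TN+FP+FN)
= (70+68)/(176)
= 138/176 = 78.41%

78.41%


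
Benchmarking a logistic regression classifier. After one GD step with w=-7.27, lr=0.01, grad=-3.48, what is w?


w_new = w - α·∇
= -7.27 - 0.01·-3.48
= -7.27 + 0.0348
= -7.2352

-7.2352


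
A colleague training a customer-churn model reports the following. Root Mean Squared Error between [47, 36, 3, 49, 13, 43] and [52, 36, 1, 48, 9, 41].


MSE = 50/6 = 8.3333
RMSE = √(50/6) = 2.8868

2.8868


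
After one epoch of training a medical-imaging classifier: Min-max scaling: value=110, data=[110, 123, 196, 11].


min=11, max=196
(110-11)/(196-11) = 99/185 = 0.5351

0.5351


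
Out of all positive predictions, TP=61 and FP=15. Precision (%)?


Precision = TP/(TP+FP)
= 61/(61+15)
= 61/76 = 80.26%

80.26%


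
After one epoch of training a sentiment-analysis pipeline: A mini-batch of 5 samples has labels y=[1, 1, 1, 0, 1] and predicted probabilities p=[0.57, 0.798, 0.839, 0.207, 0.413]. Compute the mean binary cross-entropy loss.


L[0] = -ln(0.57) = 0.5621
L[1] = -ln(0.798) = 0.2256
L[2] = -ln(0.839) = 0.1755
L[3] = -ln(1-0.207) = -ln(0.793) = 0.2319
L[4] = -ln(0.413) = 0.8843
mean = (0.5621 + 0.2256 + 0.1755 + 0.2319 + 0.8843)/5 = 0.4159

0.4159


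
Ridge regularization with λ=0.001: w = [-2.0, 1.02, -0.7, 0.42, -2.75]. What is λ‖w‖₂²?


‖w‖₂² = (-2.0)² + (1.02)² + (-0.7)² + (0.42)² + (-2.75)²
     = 4 + 1.0404 + 0.49 + 0.1764 + 7.5625
     = 13.2693
λ·‖w‖₂² = 0.001·13.2693 = 0.013269

0.013269


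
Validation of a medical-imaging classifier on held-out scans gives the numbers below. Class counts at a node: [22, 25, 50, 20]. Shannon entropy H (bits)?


Probabilities: [22/117, 25/117, 50/117, 20/117] ≈ [0.188, 0.2137, 0.4274, 0.1709]
H = -((22/117)·log₂(22/117) + (25/117)·log₂(25/117) + (50/117)·log₂(50/117) + (20/117)·log₂(20/117))
  = 1.8889 bits

1.8889 bits


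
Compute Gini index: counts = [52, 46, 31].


Probabilities: [52/129, 46/129, 31/129] ≈ [0.4031, 0.3566, 0.2403]
Σpᵢ² = (2704 + 2116 + 961)/129² = 5781/16641
Gini = 1 - Σpᵢ² = 1 - 5781/16641 = 0.6526

0.6526


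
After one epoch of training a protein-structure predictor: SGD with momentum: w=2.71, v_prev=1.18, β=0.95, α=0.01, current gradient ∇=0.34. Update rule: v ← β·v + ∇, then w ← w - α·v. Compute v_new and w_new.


v_new = 0.95·1.18 + 0.34 = 1.121 + 0.34 = 1.461
w_new = 2.71 - 0.01·1.461 = 2.71 - 0.01461 = 2.69539

v_new=1.461, w_new=2.69539


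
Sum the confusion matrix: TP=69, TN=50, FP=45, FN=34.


Total = TP + TN + FP + FN
= 69 + 50 + 45 + 34
= 198
(Predicted positive: 114, predicted negative: 84)

198


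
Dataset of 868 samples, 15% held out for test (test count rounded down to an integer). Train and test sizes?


Test = ⌊868·15/100⌋ = 130
Train = 868 - 130 = 738

Train: 738, Test: 130


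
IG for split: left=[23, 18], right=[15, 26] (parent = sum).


Parent = [38, 44], H_parent = 0.9961
H_left = 0.9892 (n=41), H_right = 0.9474 (n=41)
H_children = (41/82)·0.9892 + (41/82)·0.9474 = 0.9683
IG = 0.9961 - 0.9683 = 0.0278

0.0278


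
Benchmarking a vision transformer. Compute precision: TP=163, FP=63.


Precision = TP/(TP+FP)
= 163/(163+63)
= 163/226 = 72.12%

72.12%


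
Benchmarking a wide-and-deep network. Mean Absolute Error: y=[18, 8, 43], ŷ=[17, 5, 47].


Absolute errors: |18-17|=1, |8-5|=3, |43-47|=4
Sum = 8
MAE = 8/3 = 8/3

8/3


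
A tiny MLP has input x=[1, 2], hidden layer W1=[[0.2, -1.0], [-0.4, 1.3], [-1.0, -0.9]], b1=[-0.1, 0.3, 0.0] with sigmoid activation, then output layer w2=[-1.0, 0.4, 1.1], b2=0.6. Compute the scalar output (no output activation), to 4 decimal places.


z1[0] = (0.2)·(1) + (-1.0)·(2) - 0.1 = -1.9
z1[1] = (-0.4)·(1) + (1.3)·(2) + 0.3 = 2.5
z1[2] = (-1.0)·(1) + (-0.9)·(2) + 0.0 = -2.8
h = sigmoid(z1) = [0.1301, 0.9241, 0.0573]
output = (-1.0)·(0.1301) + (0.4)·(0.9241) + (1.1)·(0.0573) + 0.6 = 0.9026

0.9026


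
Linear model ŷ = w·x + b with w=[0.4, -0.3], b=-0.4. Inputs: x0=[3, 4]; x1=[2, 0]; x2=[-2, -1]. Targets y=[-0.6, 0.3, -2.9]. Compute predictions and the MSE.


ŷ0 = (0.4)·(3) + (-0.3)·(4) - 0.4 = -0.4
ŷ1 = (0.4)·(2) + (-0.3)·(0) - 0.4 = 0.4
ŷ2 = (0.4)·(-2) + (-0.3)·(-1) - 0.4 = -0.9
errors² = [0.04, 0.01, 4.0]
MSE = 4.0500/3 = 1.35

1.35


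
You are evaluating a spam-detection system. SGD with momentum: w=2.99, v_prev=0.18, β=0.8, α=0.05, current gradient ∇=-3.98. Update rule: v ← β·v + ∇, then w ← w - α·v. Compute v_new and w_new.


v_new = 0.8·0.18 - 3.98 = 0.144 - 3.98 = -3.836
w_new = 2.99 - 0.05·-3.836 = 2.99 + 0.1918 = 3.1818

v_new=-3.836, w_new=3.1818


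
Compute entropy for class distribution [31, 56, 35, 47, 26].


Probabilities: [31/195, 56/195, 35/195, 47/195, 26/195] ≈ [0.159, 0.2872, 0.1795, 0.241, 0.1333]
H = -((31/195)·log₂(31/195) + (56/195)·log₂(56/195) + (35/195)·log₂(35/195) + (47/195)·log₂(47/195) + (26/195)·log₂(26/195))
  = 2.2658 bits

2.2658 bits


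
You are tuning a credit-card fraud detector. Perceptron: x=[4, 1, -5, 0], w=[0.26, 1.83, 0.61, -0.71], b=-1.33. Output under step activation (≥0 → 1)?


z = (4)·(0.26) + (1)·(1.83) + (-5)·(0.61) + (0)·(-0.71) - 1.33
  = -1.51
step(z) = 0 (z<0)

0


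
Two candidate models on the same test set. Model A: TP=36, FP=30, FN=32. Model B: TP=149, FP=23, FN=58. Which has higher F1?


Model A: P=36/66=0.5455, R=36/68=0.5294, F1=2PR/(P+R)=2TP/(2TP+FP+FN)=72/134=0.5373
Model B: P=149/172=0.8663, R=149/207=0.7198, F1=2PR/(P+R)=2TP/(2TP+FP+FN)=298/379=0.7863
0.5373 < 0.7863 → Model B

Model B


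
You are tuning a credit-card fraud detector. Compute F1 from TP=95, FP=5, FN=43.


Precision = 95/100 = 0.95
Recall = 95/138 = 0.6884
F1 = 2·P·R/(P+R) = 2·TP/(2·TP+FP+FN) = 190/(190+5+43) = 190/238 = 0.7983

0.7983


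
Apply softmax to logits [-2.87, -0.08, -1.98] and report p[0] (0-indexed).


Exponentials: e^-2.87=0.0567, e^-0.08=0.9231, e^-1.98=0.1381
Sum = 1.1179
Softmax = [0.0507, 0.8258, 0.1235]
p[0] = 0.0567/1.1179 = 0.0507

0.0507


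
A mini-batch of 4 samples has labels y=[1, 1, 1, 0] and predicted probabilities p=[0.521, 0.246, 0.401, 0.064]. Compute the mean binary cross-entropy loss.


L[0] = -ln(0.521) = 0.652
L[1] = -ln(0.246) = 1.4024
L[2] = -ln(0.401) = 0.9138
L[3] = -ln(1-0.064) = -ln(0.936) = 0.0661
mean = (0.652 + 1.4024 + 0.9138 + 0.0661)/4 = 0.7586

0.7586


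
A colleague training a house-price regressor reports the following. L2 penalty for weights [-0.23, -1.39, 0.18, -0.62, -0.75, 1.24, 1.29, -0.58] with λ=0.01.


‖w‖₂² = (-0.23)² + (-1.39)² + (0.18)² + (-0.62)² + (-0.75)² + (1.24)² + (1.29)² + (-0.58)²
     = 0.0529 + 1.9321 + 0.0324 + 0.3844 + 0.5625 + 1.5376 + 1.6641 + 0.3364
     = 6.5024
λ·‖w‖₂² = 0.01·6.5024 = 0.065024

0.065024


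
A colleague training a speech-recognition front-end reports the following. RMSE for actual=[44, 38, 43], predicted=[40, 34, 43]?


MSE = 32/3 = 10.6667
RMSE = √(32/3) = 3.266

3.266


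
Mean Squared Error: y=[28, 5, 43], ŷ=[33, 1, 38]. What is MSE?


Squared errors: (28-33)²=25, (5-1)²=16, (43-38)²=25
Sum = 66
MSE = 66/3 = 22

22


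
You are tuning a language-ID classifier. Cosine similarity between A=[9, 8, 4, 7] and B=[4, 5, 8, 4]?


A·B = 9·4 + 8·5 + 4·8 + 7·4 = 136
‖A‖ = √210 = 14.4914, ‖B‖ = √121 = 11
cos = 136/(√210·√121) = 136/√25410 = 0.8532

0.8532


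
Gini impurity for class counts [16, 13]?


Probabilities: [16/29, 13/29] ≈ [0.5517, 0.4483]
Σpᵢ² = (256 + 169)/29² = 425/841
Gini = 1 - Σpᵢ² = 1 - 425/841 = 0.4946

0.4946


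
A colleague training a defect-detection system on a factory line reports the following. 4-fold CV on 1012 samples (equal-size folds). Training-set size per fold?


Fold size = 1012/4 = 253
Training per fold = 1012 - 253 = 759

759


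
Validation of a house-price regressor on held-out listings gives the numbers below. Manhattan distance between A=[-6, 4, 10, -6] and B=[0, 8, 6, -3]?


d = |-6-0| + |4-8| + |10-6| + |-6+ 3|
  = 6 + 4 + 4 + 3
  = 17

17


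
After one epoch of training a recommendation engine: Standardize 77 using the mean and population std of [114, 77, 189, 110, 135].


μ = 125, σ = 37.0027
z = (77 - 125)/37.0027 = -1.2972

-1.2972


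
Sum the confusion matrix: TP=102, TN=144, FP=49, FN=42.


Total = TP + TN + FP + FN
= 102 + 144 + 49 + 42
= 337
(Predicted positive: 151, predicted negative: 186)

337


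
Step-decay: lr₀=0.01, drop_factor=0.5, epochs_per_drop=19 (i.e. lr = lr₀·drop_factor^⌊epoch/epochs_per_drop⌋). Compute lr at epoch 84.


n_drops = ⌊84/19⌋ = 4
lr = 0.01·0.5^4 = 0.01·0.0625 = 0.000625

0.000625


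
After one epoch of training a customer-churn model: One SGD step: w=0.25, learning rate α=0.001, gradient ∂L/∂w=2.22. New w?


w_new = w - α·∇
= 0.25 - 0.001·2.22
= 0.25 - 0.00222
= 0.24778

0.24778


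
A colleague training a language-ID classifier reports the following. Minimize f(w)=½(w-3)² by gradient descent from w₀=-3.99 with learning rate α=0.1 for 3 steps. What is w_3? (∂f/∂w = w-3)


step 1: grad = -3.99-3 = -6.99; w = -3.99 - 0.1·(-6.99) = -3.291
step 2: grad = -3.291-3 = -6.291; w = -3.291 - 0.1·(-6.291) = -2.6619
step 3: grad = -2.6619-3 = -5.6619; w = -2.6619 - 0.1·(-5.6619) = -2.09571

-2.09571


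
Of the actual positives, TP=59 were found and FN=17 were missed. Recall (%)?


Recall = TP/(TP+FN)
= 59/(59+17)
= 59/76 = 77.63%

77.63%


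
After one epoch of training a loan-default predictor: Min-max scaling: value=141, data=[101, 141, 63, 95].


min=63, max=141
(141-63)/(141-63) = 78/78 = 1.0

1.0


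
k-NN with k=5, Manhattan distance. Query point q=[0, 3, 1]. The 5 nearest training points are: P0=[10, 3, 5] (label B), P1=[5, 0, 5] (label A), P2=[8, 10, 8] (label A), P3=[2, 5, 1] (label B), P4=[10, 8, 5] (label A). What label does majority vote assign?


d(q,P0) = 14  (label B)
d(q,P1) = 12  (label A)
d(q,P2) = 22  (label A)
d(q,P3) = 4  (label B)
d(q,P4) = 19  (label A)
Votes: A=3, B=2
Majority → A

A


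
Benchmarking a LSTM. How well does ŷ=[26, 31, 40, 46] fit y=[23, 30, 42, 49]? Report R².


ȳ = 36
SS_res = Σ(y-ŷ)² = 23
SS_tot = Σ(y-ȳ)² = 410
R² = 1 - SS_res/SS_tot = 1 - 0.0561 = 0.9439

0.9439


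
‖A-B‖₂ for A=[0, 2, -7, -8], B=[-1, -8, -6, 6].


d = √((0+ 1)² + (2+ 8)² + (-7+ 6)² + (-8-6)²)
  = √(1 + 100 + 1 + 196)
  = √298 = 17.2627

17.2627


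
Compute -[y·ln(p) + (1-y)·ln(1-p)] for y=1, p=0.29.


BCE = -[y·ln(p) + (1-y)·ln(1-p)]
= -1·ln(0.29) - 0
= -ln(0.29) = 1.2379

1.2379


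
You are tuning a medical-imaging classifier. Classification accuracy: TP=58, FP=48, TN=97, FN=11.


Accuracy = (TP+TN)/(TP+TN+FP+FN)
= (58+97)/(214)
= 155/214 = 72.43%

72.43%


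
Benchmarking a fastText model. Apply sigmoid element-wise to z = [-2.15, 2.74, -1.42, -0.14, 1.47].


σ(-2.15) = 1/(1+e^2.15) = 0.1043
σ(2.74) = 1/(1+e^-2.74) = 0.9393
σ(-1.42) = 1/(1+e^1.42) = 0.1947
σ(-0.14) = 1/(1+e^0.14) = 0.4651
σ(1.47) = 1/(1+e^-1.47) = 0.8131
result = [0.1043, 0.9393, 0.1947, 0.4651, 0.8131]

[0.1043, 0.9393, 0.1947, 0.4651, 0.8131]


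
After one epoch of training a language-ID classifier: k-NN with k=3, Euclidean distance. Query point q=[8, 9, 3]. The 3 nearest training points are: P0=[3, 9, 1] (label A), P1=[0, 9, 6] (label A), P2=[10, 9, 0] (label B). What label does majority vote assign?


d(q,P0) = 5.3852  (label A)
d(q,P1) = 8.544  (label A)
d(q,P2) = 3.6056  (label B)
Votes: A=2, B=1
Majority → A

A


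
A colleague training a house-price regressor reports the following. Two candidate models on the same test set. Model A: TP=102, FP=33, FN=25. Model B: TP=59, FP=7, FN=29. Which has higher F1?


Model A: P=102/135=0.7556, R=102/127=0.8031, F1=2PR/(P+R)=2TP/(2TP+FP+FN)=204/262=0.7786
Model B: P=59/66=0.8939, R=59/88=0.6705, F1=2PR/(P+R)=2TP/(2TP+FP+FN)=118/154=0.7662
0.7786 > 0.7662 → Model A

Model A


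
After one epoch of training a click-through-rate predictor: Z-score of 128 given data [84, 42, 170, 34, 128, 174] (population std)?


μ = 105.3333, σ = 56.2218
z = (128 - 105.3333)/56.2218 = 0.4032

0.4032


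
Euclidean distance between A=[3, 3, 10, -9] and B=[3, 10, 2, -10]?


d = √((3-3)² + (3-10)² + (10-2)² + (-9+ 10)²)
  = √(0 + 49 + 64 + 1)
  = √114 = 10.6771

10.6771


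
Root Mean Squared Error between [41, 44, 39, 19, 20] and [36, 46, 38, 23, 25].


MSE = 71/5 = 14.2
RMSE = √(71/5) = 3.7683

3.7683


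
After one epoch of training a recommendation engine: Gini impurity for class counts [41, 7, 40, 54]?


Probabilities: [41/142, 7/142, 40/142, 54/142] ≈ [0.2887, 0.0493, 0.2817, 0.3803]
Σpᵢ² = (1681 + 49 + 1600 + 2916)/142² = 6246/20164
Gini = 1 - Σpᵢ² = 1 - 6246/20164 = 0.6902

0.6902


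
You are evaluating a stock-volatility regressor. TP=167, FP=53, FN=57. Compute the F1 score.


Precision = 167/220 = 0.7591
Recall = 167/224 = 0.7455
F1 = 2·P·R/(P+R) = 2·TP/(2·TP+FP+FN) = 334/(334+53+57) = 334/444 = 0.7523

0.7523


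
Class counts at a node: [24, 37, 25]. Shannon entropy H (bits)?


Probabilities: [24/86, 37/86, 25/86] ≈ [0.2791, 0.4302, 0.2907]
H = -((24/86)·log₂(24/86) + (37/86)·log₂(37/86) + (25/86)·log₂(25/86))
  = 1.5555 bits

1.5555 bits


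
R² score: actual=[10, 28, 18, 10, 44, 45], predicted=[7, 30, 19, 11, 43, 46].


ȳ = 25.8333
SS_res = Σ(y-ŷ)² = 17
SS_tot = Σ(y-ȳ)² = 1264.83
R² = 1 - SS_res/SS_tot = 1 - 0.0134 = 0.9866

0.9866


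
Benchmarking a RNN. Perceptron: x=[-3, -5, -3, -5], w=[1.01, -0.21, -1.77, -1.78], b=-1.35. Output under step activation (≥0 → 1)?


z = (-3)·(1.01) + (-5)·(-0.21) + (-3)·(-1.77) + (-5)·(-1.78) - 1.35
  = 10.88
step(z) = 1 (z≥0)

1


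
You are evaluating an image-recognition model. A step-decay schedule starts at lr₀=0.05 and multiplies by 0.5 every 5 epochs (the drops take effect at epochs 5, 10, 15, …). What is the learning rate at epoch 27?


n_drops = ⌊27/5⌋ = 5
lr = 0.05·0.5^5 = 0.05·0.03125 = 0.0015625

0.0015625


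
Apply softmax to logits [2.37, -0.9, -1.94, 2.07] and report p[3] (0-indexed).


Exponentials: e^2.37=10.6974, e^-0.9=0.4066, e^-1.94=0.1437, e^2.07=7.9248
Sum = 19.1725
Softmax = [0.558, 0.0212, 0.0075, 0.4133]
p[3] = 7.9248/19.1725 = 0.4133

0.4133


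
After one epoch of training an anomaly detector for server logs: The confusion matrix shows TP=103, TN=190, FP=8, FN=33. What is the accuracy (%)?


Accuracy = (TP+TN)/(TP+TN+FP+FN)
= (103+190)/(334)
= 293/334 = 87.72%

87.72%


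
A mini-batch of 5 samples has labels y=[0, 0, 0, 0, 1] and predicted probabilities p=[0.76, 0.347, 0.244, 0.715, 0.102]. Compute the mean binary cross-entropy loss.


L[0] = -ln(1-0.76) = -ln(0.24) = 1.4271
L[1] = -ln(1-0.347) = -ln(0.653) = 0.4262
L[2] = -ln(1-0.244) = -ln(0.756) = 0.2797
L[3] = -ln(1-0.715) = -ln(0.285) = 1.2553
L[4] = -ln(0.102) = 2.2828
mean = (1.4271 + 0.4262 + 0.2797 + 1.2553 + 2.2828)/5 = 1.1342

1.1342


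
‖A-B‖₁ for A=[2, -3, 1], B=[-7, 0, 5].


d = |2+ 7| + |-3-0| + |1-5|
  = 9 + 3 + 4
  = 16

16


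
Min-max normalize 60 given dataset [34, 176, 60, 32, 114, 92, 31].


min=31, max=176
(60-31)/(176-31) = 29/145 = 0.2

0.2


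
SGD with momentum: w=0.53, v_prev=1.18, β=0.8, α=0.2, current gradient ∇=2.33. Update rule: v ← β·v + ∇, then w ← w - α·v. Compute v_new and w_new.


v_new = 0.8·1.18 + 2.33 = 0.944 + 2.33 = 3.274
w_new = 0.53 - 0.2·3.274 = 0.53 - 0.6548 = -0.1248

v_new=3.274, w_new=-0.1248


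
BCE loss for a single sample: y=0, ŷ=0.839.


BCE = -[y·ln(p) + (1-y)·ln(1-p)]
= -0 - 1·ln(1-0.839)
= -ln(0.161) = 1.8264

1.8264


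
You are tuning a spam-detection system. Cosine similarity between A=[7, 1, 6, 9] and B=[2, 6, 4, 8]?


A·B = 7·2 + 1·6 + 6·4 + 9·8 = 116
‖A‖ = √167 = 12.9228, ‖B‖ = √120 = 10.9545
cos = 116/(√167·√120) = 116/√20040 = 0.8194

0.8194


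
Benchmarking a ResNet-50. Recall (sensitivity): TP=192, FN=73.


Recall = TP/(TP+FN)
= 192/(192+73)
= 192/265 = 72.45%

72.45%


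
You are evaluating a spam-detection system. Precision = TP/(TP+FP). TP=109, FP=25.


Precision = TP/(TP+FP)
= 109/(109+25)
= 109/134 = 81.34%

81.34%


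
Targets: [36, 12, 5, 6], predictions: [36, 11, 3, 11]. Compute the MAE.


Absolute errors: |36-36|=0, |12-11|=1, |5-3|=2, |6-11|=5
Sum = 8
MAE = 8/4 = 2

2


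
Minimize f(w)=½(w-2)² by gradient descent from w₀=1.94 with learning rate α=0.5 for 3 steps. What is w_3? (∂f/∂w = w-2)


step 1: grad = 1.94-2 = -0.06; w = 1.94 - 0.5·(-0.06) = 1.97
step 2: grad = 1.97-2 = -0.03; w = 1.97 - 0.5·(-0.03) = 1.985
step 3: grad = 1.985-2 = -0.015; w = 1.985 - 0.5·(-0.015) = 1.9925

1.9925


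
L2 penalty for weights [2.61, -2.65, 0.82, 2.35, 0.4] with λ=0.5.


‖w‖₂² = (2.61)² + (-2.65)² + (0.82)² + (2.35)² + (0.4)²
     = 6.8121 + 7.0225 + 0.6724 + 5.5225 + 0.16
     = 20.1895
λ·‖w‖₂² = 0.5·20.1895 = 10.09475

10.09475


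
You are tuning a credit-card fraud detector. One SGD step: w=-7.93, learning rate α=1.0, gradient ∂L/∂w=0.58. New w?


w_new = w - α·∇
= -7.93 - 1.0·0.58
= -7.93 - 0.58
= -8.51

-8.51


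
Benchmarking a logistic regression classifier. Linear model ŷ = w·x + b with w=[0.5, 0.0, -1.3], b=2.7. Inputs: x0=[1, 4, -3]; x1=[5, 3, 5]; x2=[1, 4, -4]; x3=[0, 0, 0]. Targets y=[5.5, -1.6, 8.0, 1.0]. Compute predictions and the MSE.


ŷ0 = (0.5)·(1) + (0.0)·(4) + (-1.3)·(-3) + 2.7 = 7.1
ŷ1 = (0.5)·(5) + (0.0)·(3) + (-1.3)·(5) + 2.7 = -1.3
ŷ2 = (0.5)·(1) + (0.0)·(4) + (-1.3)·(-4) + 2.7 = 8.4
ŷ3 = (0.5)·(0) + (0.0)·(0) + (-1.3)·(0) + 2.7 = 2.7
errors² = [2.56, 0.09, 0.16, 2.89]
MSE = 5.7000/4 = 1.425

1.425


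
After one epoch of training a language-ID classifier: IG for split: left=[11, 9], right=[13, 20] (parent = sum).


Parent = [24, 29], H_parent = 0.9936
H_left = 0.9928 (n=20), H_right = 0.9673 (n=33)
H_children = (20/53)·0.9928 + (33/53)·0.9673 = 0.9769
IG = 0.9936 - 0.9769 = 0.0167

0.0167


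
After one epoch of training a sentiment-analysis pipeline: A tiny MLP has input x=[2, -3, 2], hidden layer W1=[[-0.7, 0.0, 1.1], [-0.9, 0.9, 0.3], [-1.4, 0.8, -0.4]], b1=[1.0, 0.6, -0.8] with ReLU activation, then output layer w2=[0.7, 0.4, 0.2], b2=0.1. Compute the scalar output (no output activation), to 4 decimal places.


z1[0] = (-0.7)·(2) + (0.0)·(-3) + (1.1)·(2) + 1.0 = 1.8
z1[1] = (-0.9)·(2) + (0.9)·(-3) + (0.3)·(2) + 0.6 = -3.3
z1[2] = (-1.4)·(2) + (0.8)·(-3) + (-0.4)·(2) - 0.8 = -6.8
h = ReLU(z1) = [1.8, 0.0, 0.0]
output = (0.7)·(1.8) + (0.4)·(0.0) + (0.2)·(0.0) + 0.1 = 1.36

1.36


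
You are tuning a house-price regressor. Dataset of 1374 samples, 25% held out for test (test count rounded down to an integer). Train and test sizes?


Test = ⌊1374·25/100⌋ = 343
Train = 1374 - 343 = 1031

Train: 1031, Test: 343


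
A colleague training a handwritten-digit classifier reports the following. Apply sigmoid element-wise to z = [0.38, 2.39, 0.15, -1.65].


σ(0.38) = 1/(1+e^-0.38) = 0.5939
σ(2.39) = 1/(1+e^-2.39) = 0.9161
σ(0.15) = 1/(1+e^-0.15) = 0.5374
σ(-1.65) = 1/(1+e^1.65) = 0.1611
result = [0.5939, 0.9161, 0.5374, 0.1611]

[0.5939, 0.9161, 0.5374, 0.1611]


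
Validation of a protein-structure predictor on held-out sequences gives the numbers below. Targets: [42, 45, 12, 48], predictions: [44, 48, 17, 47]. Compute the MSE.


Squared errors: (42-44)²=4, (45-48)²=9, (12-17)²=25, (48-47)²=1
Sum = 39
MSE = 39/4 = 39/4

39/4


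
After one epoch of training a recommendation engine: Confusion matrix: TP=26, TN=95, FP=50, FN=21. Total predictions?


Total = TP + TN + FP + FN
= 26 + 95 + 50 + 21
= 192
(Predicted positive: 76, predicted negative: 116)

192


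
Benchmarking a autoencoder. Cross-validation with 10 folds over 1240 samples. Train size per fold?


Fold size = 1240/10 = 124
Training per fold = 1240 - 124 = 1116

1116


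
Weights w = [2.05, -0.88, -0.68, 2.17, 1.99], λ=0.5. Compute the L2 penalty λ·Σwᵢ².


‖w‖₂² = (2.05)² + (-0.88)² + (-0.68)² + (2.17)² + (1.99)²
     = 4.2025 + 0.7744 + 0.4624 + 4.7089 + 3.9601
     = 14.1083
λ·‖w‖₂² = 0.5·14.1083 = 7.05415

7.05415


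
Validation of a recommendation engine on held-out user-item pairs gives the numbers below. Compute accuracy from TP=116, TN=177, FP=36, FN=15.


Accuracy = (TP+TN)/(TP+TN+FP+FN)
= (116+177)/(344)
= 293/344 = 85.17%

85.17%


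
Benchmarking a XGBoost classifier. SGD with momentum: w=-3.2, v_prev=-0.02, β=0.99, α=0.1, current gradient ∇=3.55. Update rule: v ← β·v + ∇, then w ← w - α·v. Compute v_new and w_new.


v_new = 0.99·-0.02 + 3.55 = -0.0198 + 3.55 = 3.5302
w_new = -3.2 - 0.1·3.5302 = -3.2 - 0.35302 = -3.55302

v_new=3.5302, w_new=-3.55302


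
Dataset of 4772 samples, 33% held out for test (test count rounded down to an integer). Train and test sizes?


Test = ⌊4772·33/100⌋ = 1574
Train = 4772 - 1574 = 3198

Train: 3198, Test: 1574


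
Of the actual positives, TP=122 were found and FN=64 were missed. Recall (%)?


Recall = TP/(TP+FN)
= 122/(122+64)
= 122/186 = 65.59%

65.59%


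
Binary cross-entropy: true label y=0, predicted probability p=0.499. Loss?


BCE = -[y·ln(p) + (1-y)·ln(1-p)]
= -0 - 1·ln(1-0.499)
= -ln(0.501) = 0.6911

0.6911


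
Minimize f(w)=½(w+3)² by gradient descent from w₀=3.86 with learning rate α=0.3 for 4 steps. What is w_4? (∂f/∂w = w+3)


step 1: grad = 3.86+3 = 6.86; w = 3.86 - 0.3·(6.86) = 1.802
step 2: grad = 1.802+3 = 4.802; w = 1.802 - 0.3·(4.802) = 0.3614
step 3: grad = 0.3614+3 = 3.3614; w = 0.3614 - 0.3·(3.3614) = -0.64702
step 4: grad = -0.64702+3 = 2.35298; w = -0.64702 - 0.3·(2.35298) = -1.352914

-1.352914


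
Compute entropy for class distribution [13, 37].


Probabilities: [13/50, 37/50] ≈ [0.26, 0.74]
H = -((13/50)·log₂(13/50) + (37/50)·log₂(37/50))
  = 0.8267 bits

0.8267 bits


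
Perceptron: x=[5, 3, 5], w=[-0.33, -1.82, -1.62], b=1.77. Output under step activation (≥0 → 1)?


z = (5)·(-0.33) + (3)·(-1.82) + (5)·(-1.62) + 1.77
  = -13.44
step(z) = 0 (z<0)

0


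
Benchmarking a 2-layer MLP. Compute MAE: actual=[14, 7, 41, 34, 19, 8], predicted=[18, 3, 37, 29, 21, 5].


Absolute errors: |14-18|=4, |7-3|=4, |41-37|=4, |34-29|=5, |19-21|=2, |8-5|=3
Sum = 22
MAE = 22/6 = 11/3

11/3


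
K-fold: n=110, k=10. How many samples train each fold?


Fold size = 110/10 = 11
Training per fold = 110 - 11 = 99

99


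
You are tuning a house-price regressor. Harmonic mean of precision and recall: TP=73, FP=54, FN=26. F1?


Precision = 73/127 = 0.5748
Recall = 73/99 = 0.7374
F1 = 2·P·R/(P+R) = 2·TP/(2·TP+FP+FN) = 146/(146+54+26) = 146/226 = 0.646

0.646


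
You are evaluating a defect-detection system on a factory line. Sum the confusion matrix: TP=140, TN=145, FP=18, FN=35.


Total = TP + TN + FP + FN
= 140 + 145 + 18 + 35
= 338
(Predicted positive: 158, predicted negative: 180)

338


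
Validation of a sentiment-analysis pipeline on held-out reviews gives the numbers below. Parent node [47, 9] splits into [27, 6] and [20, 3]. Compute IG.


Parent = [47, 9], H_parent = 0.636
H_left = 0.684 (n=33), H_right = 0.5586 (n=23)
H_children = (33/56)·0.684 + (23/56)·0.5586 = 0.6325
IG = 0.636 - 0.6325 = 0.0035

0.0035


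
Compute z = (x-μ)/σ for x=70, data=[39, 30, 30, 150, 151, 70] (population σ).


μ = 78.3333, σ = 52.7657
z = (70 - 78.3333)/52.7657 = -0.1579

-0.1579


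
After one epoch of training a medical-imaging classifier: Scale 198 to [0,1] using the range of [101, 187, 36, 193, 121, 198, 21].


min=21, max=198
(198-21)/(198-21) = 177/177 = 1.0

1.0


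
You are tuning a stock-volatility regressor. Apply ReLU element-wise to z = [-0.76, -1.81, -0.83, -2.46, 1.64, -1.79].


ReLU(-0.76) = max(0, -0.76) = 0.0
ReLU(-1.81) = max(0, -1.81) = 0.0
ReLU(-0.83) = max(0, -0.83) = 0.0
ReLU(-2.46) = max(0, -2.46) = 0.0
ReLU(1.64) = max(0, 1.64) = 1.64
ReLU(-1.79) = max(0, -1.79) = 0.0
result = [0.0, 0.0, 0.0, 0.0, 1.64, 0.0]

[0.0, 0.0, 0.0, 0.0, 1.64, 0.0]


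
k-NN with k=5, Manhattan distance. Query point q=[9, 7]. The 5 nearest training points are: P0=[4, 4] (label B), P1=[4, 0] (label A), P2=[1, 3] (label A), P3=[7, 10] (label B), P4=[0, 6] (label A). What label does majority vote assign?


d(q,P0) = 8  (label B)
d(q,P1) = 12  (label A)
d(q,P2) = 12  (label A)
d(q,P3) = 5  (label B)
d(q,P4) = 10  (label A)
Votes: A=3, B=2
Majority → A

A


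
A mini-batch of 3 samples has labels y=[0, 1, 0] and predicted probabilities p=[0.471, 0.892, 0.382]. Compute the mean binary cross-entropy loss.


L[0] = -ln(1-0.471) = -ln(0.529) = 0.6368
L[1] = -ln(0.892) = 0.1143
L[2] = -ln(1-0.382) = -ln(0.618) = 0.4813
mean = (0.6368 + 0.1143 + 0.4813)/3 = 0.4108

0.4108


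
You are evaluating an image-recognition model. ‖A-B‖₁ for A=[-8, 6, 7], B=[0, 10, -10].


d = |-8-0| + |6-10| + |7+ 10|
  = 8 + 4 + 17
  = 29

29


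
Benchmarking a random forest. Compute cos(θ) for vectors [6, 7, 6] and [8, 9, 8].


A·B = 6·8 + 7·9 + 6·8 = 159
‖A‖ = √121 = 11, ‖B‖ = √209 = 14.4568
cos = 159/(√121·√209) = 159/√25289 = 0.9998

0.9998


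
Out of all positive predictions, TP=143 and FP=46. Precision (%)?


Precision = TP/(TP+FP)
= 143/(143+46)
= 143/189 = 75.66%

75.66%


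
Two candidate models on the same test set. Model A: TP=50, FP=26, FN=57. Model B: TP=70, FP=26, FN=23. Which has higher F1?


Model A: P=50/76=0.6579, R=50/107=0.4673, F1=2PR/(P+R)=2TP/(2TP+FP+FN)=100/183=0.5464
Model B: P=70/96=0.7292, R=70/93=0.7527, F1=2PR/(P+R)=2TP/(2TP+FP+FN)=140/189=0.7407
0.5464 < 0.7407 → Model B

Model B


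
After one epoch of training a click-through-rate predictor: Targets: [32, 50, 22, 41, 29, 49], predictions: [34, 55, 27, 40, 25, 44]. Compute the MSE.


Squared errors: (32-34)²=4, (50-55)²=25, (22-27)²=25, (41-40)²=1, (29-25)²=16, (49-44)²=25
Sum = 96
MSE = 96/6 = 16

16


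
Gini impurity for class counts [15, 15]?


Probabilities: [15/30, 15/30] ≈ [0.5, 0.5]
Σpᵢ² = (225 + 225)/30² = 450/900
Gini = 1 - Σpᵢ² = 1 - 450/900 = 0.5

0.5


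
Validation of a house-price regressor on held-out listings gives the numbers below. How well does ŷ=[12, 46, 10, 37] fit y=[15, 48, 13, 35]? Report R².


ȳ = 27.75
SS_res = Σ(y-ŷ)² = 26
SS_tot = Σ(y-ȳ)² = 842.75
R² = 1 - SS_res/SS_tot = 1 - 0.0309 = 0.9691

0.9691


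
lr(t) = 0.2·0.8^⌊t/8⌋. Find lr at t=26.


n_drops = ⌊26/8⌋ = 3
lr = 0.2·0.8^3 = 0.2·0.512 = 0.1024

0.1024


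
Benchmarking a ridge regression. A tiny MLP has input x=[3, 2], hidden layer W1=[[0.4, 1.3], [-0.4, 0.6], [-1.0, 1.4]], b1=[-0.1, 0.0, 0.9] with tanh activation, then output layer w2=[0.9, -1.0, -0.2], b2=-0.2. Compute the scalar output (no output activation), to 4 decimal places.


z1[0] = (0.4)·(3) + (1.3)·(2) - 0.1 = 3.7
z1[1] = (-0.4)·(3) + (0.6)·(2) + 0.0 = 0.0
z1[2] = (-1.0)·(3) + (1.4)·(2) + 0.9 = 0.7
h = tanh(z1) = [0.9988, 0.0, 0.6044]
output = (0.9)·(0.9988) + (-1.0)·(0.0) + (-0.2)·(0.6044) - 0.2 = 0.578

0.578


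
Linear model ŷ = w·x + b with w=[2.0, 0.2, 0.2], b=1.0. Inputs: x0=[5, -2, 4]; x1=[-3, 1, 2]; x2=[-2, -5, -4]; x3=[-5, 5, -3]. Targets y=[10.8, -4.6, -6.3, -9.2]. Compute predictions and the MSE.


ŷ0 = (2.0)·(5) + (0.2)·(-2) + (0.2)·(4) + 1.0 = 11.4
ŷ1 = (2.0)·(-3) + (0.2)·(1) + (0.2)·(2) + 1.0 = -4.4
ŷ2 = (2.0)·(-2) + (0.2)·(-5) + (0.2)·(-4) + 1.0 = -4.8
ŷ3 = (2.0)·(-5) + (0.2)·(5) + (0.2)·(-3) + 1.0 = -8.6
errors² = [0.36, 0.04, 2.25, 0.36]
MSE = 3.0100/4 = 0.7525

0.7525


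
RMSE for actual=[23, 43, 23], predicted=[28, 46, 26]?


MSE = 43/3 = 14.3333
RMSE = √(43/3) = 3.7859

3.7859


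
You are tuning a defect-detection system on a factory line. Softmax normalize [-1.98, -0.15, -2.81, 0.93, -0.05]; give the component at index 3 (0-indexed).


Exponentials: e^-1.98=0.1381, e^-0.15=0.8607, e^-2.81=0.0602, e^0.93=2.5345, e^-0.05=0.9512
Sum = 4.5447
Softmax = [0.0304, 0.1894, 0.0132, 0.5577, 0.2093]
p[3] = 2.5345/4.5447 = 0.5577

0.5577


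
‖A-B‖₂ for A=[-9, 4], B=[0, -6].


d = √((-9-0)² + (4+ 6)²)
  = √(81 + 100)
  = √181 = 13.4536

13.4536


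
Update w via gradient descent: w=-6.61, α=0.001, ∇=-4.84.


w_new = w - α·∇
= -6.61 - 0.001·-4.84
= -6.61 + 0.00484
= -6.60516

-6.60516


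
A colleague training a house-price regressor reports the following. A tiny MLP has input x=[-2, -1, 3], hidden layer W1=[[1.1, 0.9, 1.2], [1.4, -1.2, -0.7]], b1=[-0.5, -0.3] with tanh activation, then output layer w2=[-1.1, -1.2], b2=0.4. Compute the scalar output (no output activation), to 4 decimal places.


z1[0] = (1.1)·(-2) + (0.9)·(-1) + (1.2)·(3) - 0.5 = 0.0
z1[1] = (1.4)·(-2) + (-1.2)·(-1) + (-0.7)·(3) - 0.3 = -4.0
h = tanh(z1) = [0.0, -0.9993]
output = (-1.1)·(0.0) + (-1.2)·(-0.9993) + 0.4 = 1.5992

1.5992


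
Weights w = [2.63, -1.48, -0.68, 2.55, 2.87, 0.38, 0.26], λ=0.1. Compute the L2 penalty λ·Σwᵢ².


‖w‖₂² = (2.63)² + (-1.48)² + (-0.68)² + (2.55)² + (2.87)² + (0.38)² + (0.26)²
     = 6.9169 + 2.1904 + 0.4624 + 6.5025 + 8.2369 + 0.1444 + 0.0676
     = 24.5211
λ·‖w‖₂² = 0.1·24.5211 = 2.45211

2.45211


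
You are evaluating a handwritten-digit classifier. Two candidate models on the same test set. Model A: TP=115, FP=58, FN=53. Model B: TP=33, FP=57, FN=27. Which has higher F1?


Model A: P=115/173=0.6647, R=115/168=0.6845, F1=2PR/(P+R)=2TP/(2TP+FP+FN)=230/341=0.6745
Model B: P=33/90=0.3667, R=33/60=0.55, F1=2PR/(P+R)=2TP/(2TP+FP+FN)=66/150=0.44
0.6745 > 0.44 → Model A

Model A


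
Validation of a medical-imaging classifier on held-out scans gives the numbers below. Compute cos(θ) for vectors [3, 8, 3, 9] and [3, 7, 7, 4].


A·B = 3·3 + 8·7 + 3·7 + 9·4 = 122
‖A‖ = √163 = 12.7671, ‖B‖ = √123 = 11.0905
cos = 122/(√163·√123) = 122/√20049 = 0.8616

0.8616


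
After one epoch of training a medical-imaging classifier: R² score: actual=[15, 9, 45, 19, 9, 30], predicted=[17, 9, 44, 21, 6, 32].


ȳ = 21.1667
SS_res = Σ(y-ŷ)² = 22
SS_tot = Σ(y-ȳ)² = 984.83
R² = 1 - SS_res/SS_tot = 1 - 0.0223 = 0.9777

0.9777


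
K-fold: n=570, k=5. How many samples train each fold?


Fold size = 570/5 = 114
Training per fold = 570 - 114 = 456

456


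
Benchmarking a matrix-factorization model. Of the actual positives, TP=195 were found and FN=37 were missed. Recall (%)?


Recall = TP/(TP+FN)
= 195/(195+37)
= 195/232 = 84.05%

84.05%


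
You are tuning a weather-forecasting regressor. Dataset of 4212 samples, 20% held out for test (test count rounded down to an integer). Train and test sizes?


Test = ⌊4212·20/100⌋ = 842
Train = 4212 - 842 = 3370

Train: 3370, Test: 842


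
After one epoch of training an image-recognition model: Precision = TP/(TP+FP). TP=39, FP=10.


Precision = TP/(TP+FP)
= 39/(39+10)
= 39/49 = 79.59%

79.59%


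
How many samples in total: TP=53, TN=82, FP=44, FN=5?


Total = TP + TN + FP + FN
= 53 + 82 + 44 + 5
= 184
(Predicted positive: 97, predicted negative: 87)

184


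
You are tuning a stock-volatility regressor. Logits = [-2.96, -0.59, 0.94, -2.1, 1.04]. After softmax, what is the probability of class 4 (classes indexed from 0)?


Exponentials: e^-2.96=0.0518, e^-0.59=0.5543, e^0.94=2.56, e^-2.1=0.1225, e^1.04=2.8292
Sum = 6.1178
Softmax = [0.0085, 0.0906, 0.4184, 0.02, 0.4625]
p[4] = 2.8292/6.1178 = 0.4625

0.4625


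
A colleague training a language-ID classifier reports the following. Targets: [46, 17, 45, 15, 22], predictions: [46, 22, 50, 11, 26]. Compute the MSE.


Squared errors: (46-46)²=0, (17-22)²=25, (45-50)²=25, (15-11)²=16, (22-26)²=16
Sum = 82
MSE = 82/5 = 82/5

82/5


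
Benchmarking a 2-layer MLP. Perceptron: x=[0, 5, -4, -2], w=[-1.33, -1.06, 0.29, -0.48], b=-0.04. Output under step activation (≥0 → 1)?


z = (0)·(-1.33) + (5)·(-1.06) + (-4)·(0.29) + (-2)·(-0.48) - 0.04
  = -5.54
step(z) = 0 (z<0)

0


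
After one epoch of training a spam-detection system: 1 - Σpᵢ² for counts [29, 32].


Probabilities: [29/61, 32/61] ≈ [0.4754, 0.5246]
Σpᵢ² = (841 + 1024)/61² = 1865/3721
Gini = 1 - Σpᵢ² = 1 - 1865/3721 = 0.4988

0.4988


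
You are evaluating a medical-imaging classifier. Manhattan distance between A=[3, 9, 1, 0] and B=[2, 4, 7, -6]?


d = |3-2| + |9-4| + |1-7| + |0+ 6|
  = 1 + 5 + 6 + 6
  = 18

18


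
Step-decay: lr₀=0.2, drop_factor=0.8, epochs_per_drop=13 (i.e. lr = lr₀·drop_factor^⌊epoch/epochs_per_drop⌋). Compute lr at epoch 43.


n_drops = ⌊43/13⌋ = 3
lr = 0.2·0.8^3 = 0.2·0.512 = 0.1024

0.1024


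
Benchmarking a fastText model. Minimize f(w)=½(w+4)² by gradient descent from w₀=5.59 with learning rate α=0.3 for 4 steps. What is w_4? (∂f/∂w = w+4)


step 1: grad = 5.59+4 = 9.59; w = 5.59 - 0.3·(9.59) = 2.713
step 2: grad = 2.713+4 = 6.713; w = 2.713 - 0.3·(6.713) = 0.6991
step 3: grad = 0.6991+4 = 4.6991; w = 0.6991 - 0.3·(4.6991) = -0.71063
step 4: grad = -0.71063+4 = 3.28937; w = -0.71063 - 0.3·(3.28937) = -1.697441

-1.697441


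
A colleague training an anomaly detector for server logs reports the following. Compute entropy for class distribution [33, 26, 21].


Probabilities: [33/80, 26/80, 21/80] ≈ [0.4125, 0.325, 0.2625]
H = -((33/80)·log₂(33/80) + (26/80)·log₂(26/80) + (21/80)·log₂(21/80))
  = 1.5605 bits

1.5605 bits


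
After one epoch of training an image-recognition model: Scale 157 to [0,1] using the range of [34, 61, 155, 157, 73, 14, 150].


min=14, max=157
(157-14)/(157-14) = 143/143 = 1.0

1.0


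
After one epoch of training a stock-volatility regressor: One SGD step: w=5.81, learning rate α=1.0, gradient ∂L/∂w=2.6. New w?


w_new = w - α·∇
= 5.81 - 1.0·2.6
= 5.81 - 2.6
= 3.21

3.21


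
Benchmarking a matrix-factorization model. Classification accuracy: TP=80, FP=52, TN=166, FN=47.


Accuracy = (TP+TN)/(TP+TN+FP+FN)
= (80+166)/(345)
= 246/345 = 71.3%

71.3%


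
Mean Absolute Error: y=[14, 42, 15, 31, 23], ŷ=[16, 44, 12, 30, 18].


Absolute errors: |14-16|=2, |42-44|=2, |15-12|=3, |31-30|=1, |23-18|=5
Sum = 13
MAE = 13/5 = 13/5

13/5


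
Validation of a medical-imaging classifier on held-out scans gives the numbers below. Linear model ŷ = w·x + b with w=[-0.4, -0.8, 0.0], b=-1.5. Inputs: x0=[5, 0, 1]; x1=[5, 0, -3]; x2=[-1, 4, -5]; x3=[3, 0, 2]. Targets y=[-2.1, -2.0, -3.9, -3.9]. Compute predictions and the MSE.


ŷ0 = (-0.4)·(5) + (-0.8)·(0) + (0.0)·(1) - 1.5 = -3.5
ŷ1 = (-0.4)·(5) + (-0.8)·(0) + (0.0)·(-3) - 1.5 = -3.5
ŷ2 = (-0.4)·(-1) + (-0.8)·(4) + (0.0)·(-5) - 1.5 = -4.3
ŷ3 = (-0.4)·(3) + (-0.8)·(0) + (0.0)·(2) - 1.5 = -2.7
errors² = [1.96, 2.25, 0.16, 1.44]
MSE = 5.8100/4 = 1.4525

1.4525


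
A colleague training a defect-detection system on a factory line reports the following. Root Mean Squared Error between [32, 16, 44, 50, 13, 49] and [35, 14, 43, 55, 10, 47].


MSE = 52/6 = 8.6667
RMSE = √(52/6) = 2.9439

2.9439


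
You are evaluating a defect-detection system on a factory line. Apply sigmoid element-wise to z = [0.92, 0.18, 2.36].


σ(0.92) = 1/(1+e^-0.92) = 0.715
σ(0.18) = 1/(1+e^-0.18) = 0.5449
σ(2.36) = 1/(1+e^-2.36) = 0.9137
result = [0.715, 0.5449, 0.9137]

[0.715, 0.5449, 0.9137]


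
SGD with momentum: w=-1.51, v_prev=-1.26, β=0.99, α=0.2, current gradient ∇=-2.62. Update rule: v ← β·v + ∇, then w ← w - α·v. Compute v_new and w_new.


v_new = 0.99·-1.26 - 2.62 = -1.2474 - 2.62 = -3.8674
w_new = -1.51 - 0.2·-3.8674 = -1.51 + 0.77348 = -0.73652

v_new=-3.8674, w_new=-0.73652


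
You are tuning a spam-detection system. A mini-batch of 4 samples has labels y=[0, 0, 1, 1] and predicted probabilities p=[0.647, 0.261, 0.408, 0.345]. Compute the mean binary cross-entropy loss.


L[0] = -ln(1-0.647) = -ln(0.353) = 1.0413
L[1] = -ln(1-0.261) = -ln(0.739) = 0.3025
L[2] = -ln(0.408) = 0.8965
L[3] = -ln(0.345) = 1.0642
mean = (1.0413 + 0.3025 + 0.8965 + 1.0642)/4 = 0.8261

0.8261


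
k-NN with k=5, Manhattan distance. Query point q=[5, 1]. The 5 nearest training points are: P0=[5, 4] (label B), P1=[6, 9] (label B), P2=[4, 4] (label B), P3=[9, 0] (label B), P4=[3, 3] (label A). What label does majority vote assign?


d(q,P0) = 3  (label B)
d(q,P1) = 9  (label B)
d(q,P2) = 4  (label B)
d(q,P3) = 5  (label B)
d(q,P4) = 4  (label A)
Votes: A=1, B=4
Majority → B

B


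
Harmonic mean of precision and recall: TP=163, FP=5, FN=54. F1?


Precision = 163/168 = 0.9702
Recall = 163/217 = 0.7512
F1 = 2·P·R/(P+R) = 2·TP/(2·TP+FP+FN) = 326/(326+5+54) = 326/385 = 0.8468

0.8468


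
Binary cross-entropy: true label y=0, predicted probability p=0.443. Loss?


BCE = -[y·ln(p) + (1-y)·ln(1-p)]
= -0 - 1·ln(1-0.443)
= -ln(0.557) = 0.5852

0.5852


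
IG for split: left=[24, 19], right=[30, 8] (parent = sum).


Parent = [54, 27], H_parent = 0.9183
H_left = 0.9902 (n=43), H_right = 0.7425 (n=38)
H_children = (43/81)·0.9902 + (38/81)·0.7425 = 0.874
IG = 0.9183 - 0.874 = 0.0443

0.0443


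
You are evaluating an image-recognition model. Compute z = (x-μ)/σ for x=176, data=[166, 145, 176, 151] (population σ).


μ = 159.5, σ = 12.2168
z = (176 - 159.5)/12.2168 = 1.3506

1.3506


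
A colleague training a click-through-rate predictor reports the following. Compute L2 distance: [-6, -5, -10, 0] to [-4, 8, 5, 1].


d = √((-6+ 4)² + (-5-8)² + (-10-5)² + (0-1)²)
  = √(4 + 169 + 225 + 1)
  = √399 = 19.975

19.975


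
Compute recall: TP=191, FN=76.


Recall = TP/(TP+FN)
= 191/(191+76)
= 191/267 = 71.54%

71.54%


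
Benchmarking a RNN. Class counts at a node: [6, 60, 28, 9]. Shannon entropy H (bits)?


Probabilities: [6/103, 60/103, 28/103, 9/103] ≈ [0.0583, 0.5825, 0.2718, 0.0874]
H = -((6/103)·log₂(6/103) + (60/103)·log₂(60/103) + (28/103)·log₂(28/103) + (9/103)·log₂(9/103))
  = 1.5112 bits

1.5112 bits


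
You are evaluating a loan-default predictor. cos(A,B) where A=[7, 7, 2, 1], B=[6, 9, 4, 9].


A·B = 7·6 + 7·9 + 2·4 + 1·9 = 122
‖A‖ = √103 = 10.1489, ‖B‖ = √214 = 14.6287
cos = 122/(√103·√214) = 122/√22042 = 0.8217

0.8217


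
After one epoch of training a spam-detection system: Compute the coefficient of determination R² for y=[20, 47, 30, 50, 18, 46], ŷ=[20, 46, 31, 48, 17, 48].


ȳ = 35.1667
SS_res = Σ(y-ŷ)² = 11
SS_tot = Σ(y-ȳ)² = 1028.83
R² = 1 - SS_res/SS_tot = 1 - 0.0107 = 0.9893

0.9893
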